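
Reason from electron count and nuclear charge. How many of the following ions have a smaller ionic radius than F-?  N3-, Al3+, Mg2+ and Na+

3

Isoelectronic series (10 e⁻ each). Size is set by nuclear charge: more protons means a smaller ion. Al3+ (Z=13), Mg2+ (Z=12), Na+ (Z=11), F- (Z=9), N3- (Z=7).
Relative to F-, the ions that are smaller are Al3+, Mg2+, Na+. So 3 are smaller.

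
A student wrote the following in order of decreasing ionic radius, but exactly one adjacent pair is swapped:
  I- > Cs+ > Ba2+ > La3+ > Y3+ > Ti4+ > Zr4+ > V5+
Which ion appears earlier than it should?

Ti4+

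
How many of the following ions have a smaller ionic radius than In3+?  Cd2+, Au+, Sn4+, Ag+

1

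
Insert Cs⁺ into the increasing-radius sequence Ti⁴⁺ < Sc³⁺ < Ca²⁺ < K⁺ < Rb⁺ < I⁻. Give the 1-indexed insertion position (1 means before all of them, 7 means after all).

6

Tabulating Z and e⁻: Ti⁴⁺ (Z=22, 18 e⁻), Sc³⁺ (Z=21, 18 e⁻), Ca²⁺ (Z=20, 18 e⁻), K⁺ (Z=19, 18 e⁻), Rb⁺ (Z=37, 36 e⁻), Cs⁺ (Z=55, 54 e⁻), I⁻ (Z=53, 54 e⁻). Ti⁴⁺ < Sc³⁺ (both 18 e⁻, Z=22>21); Sc³⁺ < Ca²⁺ (isoelectronic, higher Z=21 is smaller); Ca²⁺ < K⁺ (isoelectronic, higher Z=20 is smaller); K⁺ < Rb⁺ (same group, period 4 vs 5); Rb⁺ < Cs⁺ (same group, 1 shell fewer); Cs⁺ < I⁻ (isoelectronic, higher Z=55 is smaller).
Merged order: Ti⁴⁺ < Sc³⁺ < Ca²⁺ < K⁺ < Rb⁺ < Cs⁺ < I⁻ — Cs⁺ is number 6.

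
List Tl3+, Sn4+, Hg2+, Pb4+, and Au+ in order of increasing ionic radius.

Sn4+ < Pb4+ < Tl3+ < Hg2+ < Au+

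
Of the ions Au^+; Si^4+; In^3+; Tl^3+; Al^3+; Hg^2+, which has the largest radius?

First list Z and electron count for each: Si^4+: 10 e⁻, Z=14, Al^3+: 10 e⁻, Z=13, In^3+: 46 e⁻, Z=49, Tl^3+: 78 e⁻, Z=81, Hg^2+: 78 e⁻, Z=80, Au^+: 78 e⁻, Z=79. Si^4+ < Al^3+ (both 10 e⁻, Z=14>13); Al^3+ < In^3+ (same group, 2 shells fewer); In^3+ < Tl^3+ (same group, 1 shell fewer); Tl^3+ < Hg^2+ (both 78 e⁻, Z=81>80); Hg^2+ < Au^+ (isoelectronic, higher Z=80 is smaller).

Au^+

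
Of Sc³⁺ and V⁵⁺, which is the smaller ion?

These species are isoelectronic with 18 electrons. The only difference is the number of protons: V⁵⁺ (Z=23), Sc³⁺ (Z=21). The strongest nuclear pull (V⁵⁺) gives the smallest ion.

V⁵⁺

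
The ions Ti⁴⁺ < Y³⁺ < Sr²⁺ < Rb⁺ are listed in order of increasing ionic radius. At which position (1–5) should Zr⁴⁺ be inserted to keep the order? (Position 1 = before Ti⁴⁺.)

2

Electron counts and nuclear charges: Ti⁴⁺: 18 e⁻, Z=22, Zr⁴⁺: 36 e⁻, Z=40, Y³⁺: 36 e⁻, Z=39, Sr²⁺: 36 e⁻, Z=38, Rb⁺: 36 e⁻, Z=37. Ti⁴⁺ < Zr⁴⁺ (same group, period 4 vs 5); Zr⁴⁺ < Y³⁺ (isoelectronic, higher Z=40 is smaller); Y³⁺ < Sr²⁺ (both 36 e⁻, Z=39>38); Sr²⁺ < Rb⁺ (isoelectronic, higher Z=38 is smaller).
Putting Zr⁴⁺ in gives Ti⁴⁺ < Zr⁴⁺ < Y³⁺ < Sr²⁺ < Rb⁺; it lands at slot 2.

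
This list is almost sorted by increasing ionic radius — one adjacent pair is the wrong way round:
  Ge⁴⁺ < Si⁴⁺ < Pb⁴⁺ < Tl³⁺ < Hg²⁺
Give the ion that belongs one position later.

Ge⁴⁺

Scanning neighbour by neighbour, only Ge⁴⁺/Si⁴⁺ violates a trend: both in group 14 with the same charge; Si⁴⁺ (period 3) has the smaller radius. That makes Ge⁴⁺ the one sitting a position early relative to where it belongs.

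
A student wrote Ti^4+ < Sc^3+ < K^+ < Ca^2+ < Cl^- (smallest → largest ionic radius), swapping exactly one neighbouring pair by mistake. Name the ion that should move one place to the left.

Ca^2+

Check each adjacent pair. K^+ and Ca^2+ are reversed: both have 18 electrons but Z(Ca)=20 > Z(K)=19, so Ca^2+ should be the smaller of the two. No other neighbouring pair contradicts the periodic trends, so Ca^2+ is the ion listed too late.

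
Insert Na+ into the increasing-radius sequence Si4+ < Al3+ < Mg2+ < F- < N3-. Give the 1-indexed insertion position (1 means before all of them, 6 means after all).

4

Isoelectronic series (10 e⁻ each). Size is set by nuclear charge: more protons means a smaller ion. Si4+ (Z=14), Al3+ (Z=13), Mg2+ (Z=12), Na+ (Z=11), F- (Z=9), N3- (Z=7).
Putting Na+ in gives Si4+ < Al3+ < Mg2+ < Na+ < F- < N3-; it lands at slot 4.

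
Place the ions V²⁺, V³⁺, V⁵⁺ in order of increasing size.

V⁵⁺ < V³⁺ < V²⁺

For a single element, ionic radius drops as positive charge rises — V⁵⁺ < V²⁺.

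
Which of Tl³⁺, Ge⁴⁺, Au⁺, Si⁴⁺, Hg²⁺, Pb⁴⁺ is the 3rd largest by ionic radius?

Tabulating Z and e⁻: Si⁴⁺ has 10 e⁻ (Z=14), Ge⁴⁺ has 28 e⁻ (Z=32), Pb⁴⁺ has 78 e⁻ (Z=82), Tl³⁺ has 78 e⁻ (Z=81), Hg²⁺ has 78 e⁻ (Z=80), Au⁺ has 78 e⁻ (Z=79). Si⁴⁺ < Ge⁴⁺ (same group, 1 shell fewer); Ge⁴⁺ < Pb⁴⁺ (same group, 2 shells fewer); Pb⁴⁺ < Tl³⁺ (isoelectronic, higher Z=82 is smaller); Tl³⁺ < Hg²⁺ (isoelectronic, higher Z=81 is smaller); Hg²⁺ < Au⁺ (isoelectronic, higher Z=80 is smaller).
Ordering: Si⁴⁺ < Ge⁴⁺ < Pb⁴⁺ < Tl³⁺ < Hg²⁺ < Au⁺. The 3rd largest is Tl³⁺.

Tl³⁺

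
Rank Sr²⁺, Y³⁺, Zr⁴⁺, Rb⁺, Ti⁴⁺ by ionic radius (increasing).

Work out protons and electrons: Ti⁴⁺: 18 e⁻, Z=22, Zr⁴⁺: 36 e⁻, Z=40, Y³⁺: 36 e⁻, Z=39, Sr²⁺: 36 e⁻, Z=38, Rb⁺: 36 e⁻, Z=37. Ti⁴⁺ < Zr⁴⁺ (same group, 1 shell fewer); Zr⁴⁺ < Y³⁺ (both 36 e⁻, Z=40>39); Y³⁺ < Sr²⁺ (isoelectronic, higher Z=39 is smaller); Sr²⁺ < Rb⁺ (isoelectronic, higher Z=38 is smaller).

Ti⁴⁺ < Zr⁴⁺ < Y³⁺ < Sr²⁺ < Rb⁺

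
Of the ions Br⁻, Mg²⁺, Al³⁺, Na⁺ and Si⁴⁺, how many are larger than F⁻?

1

Work out protons and electrons: Si⁴⁺ has 10 e⁻ (Z=14), Al³⁺ has 10 e⁻ (Z=13), Mg²⁺ has 10 e⁻ (Z=12), Na⁺ has 10 e⁻ (Z=11), F⁻ has 10 e⁻ (Z=9), Br⁻ has 36 e⁻ (Z=35). Si⁴⁺ < Al³⁺ (isoelectronic, higher Z=14 is smaller); Al³⁺ < Mg²⁺ (isoelectronic, higher Z=13 is smaller); Mg²⁺ < Na⁺ (isoelectronic, higher Z=12 is smaller); Na⁺ < F⁻ (isoelectronic, higher Z=11 is smaller); F⁻ < Br⁻ (same group, 2 shells fewer).
Ordering all of them (including F⁻) by radius gives Si⁴⁺ < Al³⁺ < Mg²⁺ < Na⁺ < F⁻ < Br⁻. Count: 1.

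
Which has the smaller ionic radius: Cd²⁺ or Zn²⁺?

Same group, same charge. Going down the group adds an extra shell of electrons, so the ion gets larger: Zn²⁺ is highest in the group and smallest.

Zn²⁺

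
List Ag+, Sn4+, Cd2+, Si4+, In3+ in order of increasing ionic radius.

Tabulating Z and e⁻: Si4+ (Z=14, 10 e⁻), Sn4+ (Z=50, 46 e⁻), In3+ (Z=49, 46 e⁻), Cd2+ (Z=48, 46 e⁻), Ag+ (Z=47, 46 e⁻). Si4+ < Sn4+ (same group, 2 shells fewer); Sn4+ < In3+ (isoelectronic, higher Z=50 is smaller); In3+ < Cd2+ (both 46 e⁻, Z=49>48); Cd2+ < Ag+ (isoelectronic, higher Z=48 is smaller).

Si4+ < Sn4+ < In3+ < Cd2+ < Ag+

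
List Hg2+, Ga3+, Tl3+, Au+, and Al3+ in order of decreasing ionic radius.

Au+ > Hg2+ > Tl3+ > Ga3+ > Al3+

Work out protons and electrons: Al3+ (Z=13, 10 e⁻), Ga3+ (Z=31, 28 e⁻), Tl3+ (Z=81, 78 e⁻), Hg2+ (Z=80, 78 e⁻), Au+ (Z=79, 78 e⁻). Al3+ < Ga3+ (same group, period 3 vs 4); Ga3+ < Tl3+ (same group, 2 shells fewer); Tl3+ < Hg2+ (both 78 e⁻, Z=81>80); Hg2+ < Au+ (both 78 e⁻, Z=80>79).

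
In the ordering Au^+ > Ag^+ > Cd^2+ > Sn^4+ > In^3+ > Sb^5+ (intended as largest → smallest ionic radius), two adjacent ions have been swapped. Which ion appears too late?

In^3+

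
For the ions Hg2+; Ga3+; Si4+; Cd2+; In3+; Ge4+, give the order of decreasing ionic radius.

Si4+ has 10 e⁻ (Z=14), Ge4+ has 28 e⁻ (Z=32), Ga3+ has 28 e⁻ (Z=31), In3+ has 46 e⁻ (Z=49), Cd2+ has 46 e⁻ (Z=48), Hg2+ has 78 e⁻ (Z=80). Si4+ < Ge4+ (same group, period 3 vs 4); Ge4+ < Ga3+ (isoelectronic, higher Z=32 is smaller); Ga3+ < In3+ (same group, period 4 vs 5); In3+ < Cd2+ (isoelectronic, higher Z=49 is smaller); Cd2+ < Hg2+ (same group, 1 shell fewer).

Hg2+ > Cd2+ > In3+ > Ga3+ > Ge4+ > Si4+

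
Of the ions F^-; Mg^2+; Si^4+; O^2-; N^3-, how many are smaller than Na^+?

2

Isoelectronic series (10 e⁻ each). Size is set by nuclear charge: more protons means a smaller ion. Si^4+ (Z=14), Mg^2+ (Z=12), Na^+ (Z=11), F^- (Z=9), O^2- (Z=8), N^3- (Z=7).
Placing each against Na^+: smaller — Si^4+, Mg^2+; larger — F^-, O^2-, N^3-. That's 2.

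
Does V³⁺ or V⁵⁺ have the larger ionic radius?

V³⁺

These are all V ions. Removing more electrons (higher positive charge) pulls the remaining electrons in closer, so V⁵⁺ is smallest and V³⁺ is largest.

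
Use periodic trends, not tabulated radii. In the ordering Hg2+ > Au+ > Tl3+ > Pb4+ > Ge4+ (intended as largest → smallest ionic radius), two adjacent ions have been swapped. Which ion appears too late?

Compare adjacent ions: both have 78 electrons but Z(Hg)=80 > Z(Au)=79, so Hg2+ should be the smaller of the two — yet in this decreasing list Hg2+ sits before Au+. Nothing else is reversed, so Au+ should move one place to the left.

Au+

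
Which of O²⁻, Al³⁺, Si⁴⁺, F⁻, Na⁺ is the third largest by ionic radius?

Na⁺

Each ion has 10 electrons. The ranking follows nuclear charge in reverse — greater Z gives a smaller radius. Si⁴⁺ (Z=14), Al³⁺ (Z=13), Na⁺ (Z=11), F⁻ (Z=9), O²⁻ (Z=8).
That gives Si⁴⁺ < Al³⁺ < Na⁺ < F⁻ < O²⁻. From the largest end, number 3 is Na⁺.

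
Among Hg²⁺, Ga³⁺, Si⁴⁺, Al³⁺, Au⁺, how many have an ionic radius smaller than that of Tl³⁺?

Electron counts and nuclear charges: Si⁴⁺ has 10 e⁻ (Z=14), Al³⁺ has 10 e⁻ (Z=13), Ga³⁺ has 28 e⁻ (Z=31), Tl³⁺ has 78 e⁻ (Z=81), Hg²⁺ has 78 e⁻ (Z=80), Au⁺ has 78 e⁻ (Z=79). Si⁴⁺ < Al³⁺ (both 10 e⁻, Z=14>13); Al³⁺ < Ga³⁺ (same group, 1 shell fewer); Ga³⁺ < Tl³⁺ (same group, 2 shells fewer); Tl³⁺ < Hg²⁺ (both 78 e⁻, Z=81>80); Hg²⁺ < Au⁺ (both 78 e⁻, Z=80>79).
Overall: Si⁴⁺ < Al³⁺ < Ga³⁺ < Tl³⁺ < Hg²⁺ < Au⁺. Tl³⁺ has 3 below it and 2 above. So 3 are smaller.

3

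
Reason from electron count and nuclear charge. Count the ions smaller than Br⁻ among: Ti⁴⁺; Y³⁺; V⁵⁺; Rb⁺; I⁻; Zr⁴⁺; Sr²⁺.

6

Work out protons and electrons: V⁵⁺ (Z=23, 18 e⁻), Ti⁴⁺ (Z=22, 18 e⁻), Zr⁴⁺ (Z=40, 36 e⁻), Y³⁺ (Z=39, 36 e⁻), Sr²⁺ (Z=38, 36 e⁻), Rb⁺ (Z=37, 36 e⁻), Br⁻ (Z=35, 36 e⁻), I⁻ (Z=53, 54 e⁻). V⁵⁺ < Ti⁴⁺ (both 18 e⁻, Z=23>22); Ti⁴⁺ < Zr⁴⁺ (same group, 1 shell fewer); Zr⁴⁺ < Y³⁺ (isoelectronic, higher Z=40 is smaller); Y³⁺ < Sr²⁺ (both 36 e⁻, Z=39>38); Sr²⁺ < Rb⁺ (both 36 e⁻, Z=38>37); Rb⁺ < Br⁻ (isoelectronic, higher Z=37 is smaller); Br⁻ < I⁻ (same group, 1 shell fewer).
Placing each against Br⁻: smaller — V⁵⁺, Ti⁴⁺, Zr⁴⁺, Y³⁺, Sr²⁺, Rb⁺; larger — I⁻. So 6 are smaller.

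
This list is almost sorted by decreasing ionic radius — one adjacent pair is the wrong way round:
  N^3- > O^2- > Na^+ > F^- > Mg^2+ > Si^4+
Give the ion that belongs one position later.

Compare adjacent ions: Na^+ and F^- share 10 electrons; the higher nuclear charge on Na (Z=11) contracts it more, so Na^+ < F^- — yet in this decreasing list Na^+ sits before F^-. Nothing else is reversed, so Na^+ should move one place to the right.

Na^+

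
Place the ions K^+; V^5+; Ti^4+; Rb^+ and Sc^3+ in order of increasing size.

Electron counts and nuclear charges: V^5+ has 18 e⁻ (Z=23), Ti^4+ has 18 e⁻ (Z=22), Sc^3+ has 18 e⁻ (Z=21), K^+ has 18 e⁻ (Z=19), Rb^+ has 36 e⁻ (Z=37). V^5+ < Ti^4+ (both 18 e⁻, Z=23>22); Ti^4+ < Sc^3+ (both 18 e⁻, Z=22>21); Sc^3+ < K^+ (isoelectronic, higher Z=21 is smaller); K^+ < Rb^+ (same group, 1 shell fewer).

V^5+ < Ti^4+ < Sc^3+ < K^+ < Rb^+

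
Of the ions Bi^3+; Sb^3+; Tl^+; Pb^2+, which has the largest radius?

First list Z and electron count for each: Sb^3+: 48 e⁻, Z=51, Bi^3+: 80 e⁻, Z=83, Pb^2+: 80 e⁻, Z=82, Tl^+: 80 e⁻, Z=81. Sb^3+ < Bi^3+ (same group, period 5 vs 6); Bi^3+ < Pb^2+ (both 80 e⁻, Z=83>82); Pb^2+ < Tl^+ (both 80 e⁻, Z=82>81).

Tl^+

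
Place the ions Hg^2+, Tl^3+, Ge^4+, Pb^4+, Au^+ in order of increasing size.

Work out protons and electrons: Ge^4+ (Z=32, 28 e⁻), Pb^4+ (Z=82, 78 e⁻), Tl^3+ (Z=81, 78 e⁻), Hg^2+ (Z=80, 78 e⁻), Au^+ (Z=79, 78 e⁻). Ge^4+ < Pb^4+ (same group, 2 shells fewer); Pb^4+ < Tl^3+ (isoelectronic, higher Z=82 is smaller); Tl^3+ < Hg^2+ (isoelectronic, higher Z=81 is smaller); Hg^2+ < Au^+ (isoelectronic, higher Z=80 is smaller).

Ge^4+ < Pb^4+ < Tl^3+ < Hg^2+ < Au^+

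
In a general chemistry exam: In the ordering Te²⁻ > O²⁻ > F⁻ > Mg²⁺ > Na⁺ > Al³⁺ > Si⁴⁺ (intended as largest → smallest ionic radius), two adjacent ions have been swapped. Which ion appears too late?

Na⁺

Check each adjacent pair. Mg²⁺ and Na⁺ are reversed: both have 10 electrons but Z(Mg)=12 > Z(Na)=11, so Mg²⁺ should be the smaller of the two. No other neighbouring pair contradicts the periodic trends, so Na⁺ is the ion listed too late.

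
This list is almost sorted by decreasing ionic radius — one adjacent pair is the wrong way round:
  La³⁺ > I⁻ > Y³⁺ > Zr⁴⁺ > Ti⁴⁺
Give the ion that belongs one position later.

La³⁺

The pair La³⁺, I⁻ is the wrong way round — both have 54 electrons but Z(La)=57 > Z(I)=53, so La³⁺ should be the smaller of the two. All other adjacent pairs agree with periodic trends, so La³⁺ is the misplaced ion.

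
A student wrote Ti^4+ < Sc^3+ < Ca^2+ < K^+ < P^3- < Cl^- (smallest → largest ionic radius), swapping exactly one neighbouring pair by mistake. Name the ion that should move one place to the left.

Cl^-

Scanning neighbour by neighbour, only P^3-/Cl^- violates a trend: Cl^- and P^3- share 18 electrons; the higher nuclear charge on Cl (Z=17) contracts it more, so Cl^- < P^3-. That makes Cl^- the one sitting a position late relative to where it belongs.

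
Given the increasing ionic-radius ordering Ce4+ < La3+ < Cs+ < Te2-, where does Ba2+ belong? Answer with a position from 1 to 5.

3

All of these have 54 electrons (isoelectronic). With the same electron cloud, the ion with the most protons pulls it in tightest. Nuclear charges: Ce4+ (Z=58), La3+ (Z=57), Ba2+ (Z=56), Cs+ (Z=55), Te2- (Z=52). Highest Z is smallest.
The complete sequence is Ce4+ < La3+ < Ba2+ < Cs+ < Te2-. Ba2+ sits at position 3.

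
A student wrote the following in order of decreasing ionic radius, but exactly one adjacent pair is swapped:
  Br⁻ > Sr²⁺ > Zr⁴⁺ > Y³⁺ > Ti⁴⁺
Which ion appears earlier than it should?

Zr⁴⁺

Check each adjacent pair. Zr⁴⁺ and Y³⁺ are reversed: they are isoelectronic (36 e⁻) and Zr has more protons than Y (40 vs 39), making Zr⁴⁺ smaller. No other neighbouring pair contradicts the periodic trends, so Zr⁴⁺ is the ion listed too early.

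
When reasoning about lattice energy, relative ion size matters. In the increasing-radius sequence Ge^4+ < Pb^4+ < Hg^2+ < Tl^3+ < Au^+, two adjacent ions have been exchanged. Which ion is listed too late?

Check each adjacent pair. Hg^2+ and Tl^3+ are reversed: they are isoelectronic (78 e⁻) and Tl has more protons than Hg (81 vs 80), making Tl^3+ smaller. No other neighbouring pair contradicts the periodic trends, so Tl^3+ is the ion listed too late.

Tl^3+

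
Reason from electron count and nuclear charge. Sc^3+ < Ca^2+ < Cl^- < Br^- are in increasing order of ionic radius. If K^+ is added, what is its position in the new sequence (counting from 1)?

Sc^3+ (Z=21, 18 e⁻), Ca^2+ (Z=20, 18 e⁻), K^+ (Z=19, 18 e⁻), Cl^- (Z=17, 18 e⁻), Br^- (Z=35, 36 e⁻). Sc^3+ < Ca^2+ (both 18 e⁻, Z=21>20); Ca^2+ < K^+ (isoelectronic, higher Z=20 is smaller); K^+ < Cl^- (both 18 e⁻, Z=19>17); Cl^- < Br^- (same group, 1 shell fewer).
Merged order: Sc^3+ < Ca^2+ < K^+ < Cl^- < Br^- — K^+ is number 3.

3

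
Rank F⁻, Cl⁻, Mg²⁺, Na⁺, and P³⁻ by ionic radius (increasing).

Mg²⁺ < Na⁺ < F⁻ < Cl⁻ < P³⁻

Electron counts and nuclear charges: Mg²⁺ has 10 e⁻ (Z=12), Na⁺ has 10 e⁻ (Z=11), F⁻ has 10 e⁻ (Z=9), Cl⁻ has 18 e⁻ (Z=17), P³⁻ has 18 e⁻ (Z=15). Mg²⁺ < Na⁺ (isoelectronic, higher Z=12 is smaller); Na⁺ < F⁻ (both 10 e⁻, Z=11>9); F⁻ < Cl⁻ (same group, period 2 vs 3); Cl⁻ < P³⁻ (isoelectronic, higher Z=17 is smaller).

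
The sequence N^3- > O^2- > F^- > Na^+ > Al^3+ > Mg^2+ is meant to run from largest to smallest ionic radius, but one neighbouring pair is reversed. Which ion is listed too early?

Check each adjacent pair. Al^3+ and Mg^2+ are reversed: they are isoelectronic (10 e⁻) and Al has more protons than Mg (13 vs 12), making Al^3+ smaller. No other neighbouring pair contradicts the periodic trends, so Al^3+ is the ion listed too early.

Al^3+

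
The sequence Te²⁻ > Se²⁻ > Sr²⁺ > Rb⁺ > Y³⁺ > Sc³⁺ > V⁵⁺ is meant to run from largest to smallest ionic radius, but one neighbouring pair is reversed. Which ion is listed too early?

Check each adjacent pair. Sr²⁺ and Rb⁺ are reversed: Sr²⁺ and Rb⁺ share 36 electrons; the higher nuclear charge on Sr (Z=38) contracts it more, so Sr²⁺ < Rb⁺. No other neighbouring pair contradicts the periodic trends, so Sr²⁺ is the ion listed too early.

Sr²⁺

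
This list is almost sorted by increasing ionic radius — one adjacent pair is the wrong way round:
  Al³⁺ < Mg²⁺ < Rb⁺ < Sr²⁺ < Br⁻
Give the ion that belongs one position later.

Rb⁺

Compare adjacent ions: Sr²⁺ and Rb⁺ share 36 electrons; the higher nuclear charge on Sr (Z=38) contracts it more, so Sr²⁺ < Rb⁺ — yet in this increasing list Rb⁺ sits before Sr²⁺. Nothing else is reversed, so Rb⁺ should move one place to the right.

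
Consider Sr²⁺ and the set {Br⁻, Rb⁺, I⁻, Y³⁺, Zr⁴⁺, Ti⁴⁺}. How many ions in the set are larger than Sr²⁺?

3

Electron counts and nuclear charges: Ti⁴⁺ (Z=22, 18 e⁻), Zr⁴⁺ (Z=40, 36 e⁻), Y³⁺ (Z=39, 36 e⁻), Sr²⁺ (Z=38, 36 e⁻), Rb⁺ (Z=37, 36 e⁻), Br⁻ (Z=35, 36 e⁻), I⁻ (Z=53, 54 e⁻). Ti⁴⁺ < Zr⁴⁺ (same group, period 4 vs 5); Zr⁴⁺ < Y³⁺ (both 36 e⁻, Z=40>39); Y³⁺ < Sr²⁺ (isoelectronic, higher Z=39 is smaller); Sr²⁺ < Rb⁺ (both 36 e⁻, Z=38>37); Rb⁺ < Br⁻ (both 36 e⁻, Z=37>35); Br⁻ < I⁻ (same group, 1 shell fewer).
Overall: Ti⁴⁺ < Zr⁴⁺ < Y³⁺ < Sr²⁺ < Rb⁺ < Br⁻ < I⁻. Sr²⁺ has 3 below it and 3 above. Count: 3.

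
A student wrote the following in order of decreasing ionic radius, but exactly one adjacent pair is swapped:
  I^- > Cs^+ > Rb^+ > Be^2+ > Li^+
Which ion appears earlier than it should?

Be^2+

Compare adjacent ions: Be^2+ and Li^+ share 2 electrons; the higher nuclear charge on Be (Z=4) contracts it more, so Be^2+ < Li^+ — yet in this decreasing list Be^2+ sits before Li^+. Nothing else is reversed, so Be^2+ should move one place to the right.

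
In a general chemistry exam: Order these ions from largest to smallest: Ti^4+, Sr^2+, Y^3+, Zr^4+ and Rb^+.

Ti^4+ has 18 e⁻ (Z=22), Zr^4+ has 36 e⁻ (Z=40), Y^3+ has 36 e⁻ (Z=39), Sr^2+ has 36 e⁻ (Z=38), Rb^+ has 36 e⁻ (Z=37). Ti^4+ < Zr^4+ (same group, 1 shell fewer); Zr^4+ < Y^3+ (isoelectronic, higher Z=40 is smaller); Y^3+ < Sr^2+ (both 36 e⁻, Z=39>38); Sr^2+ < Rb^+ (both 36 e⁻, Z=38>37).

Rb^+ > Sr^2+ > Y^3+ > Zr^4+ > Ti^4+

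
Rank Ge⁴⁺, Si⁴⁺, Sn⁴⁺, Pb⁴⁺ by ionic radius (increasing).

All are in the same group with charge +4. Radius grows down the group as n (the outermost shell) increases.

Si⁴⁺ < Ge⁴⁺ < Sn⁴⁺ < Pb⁴⁺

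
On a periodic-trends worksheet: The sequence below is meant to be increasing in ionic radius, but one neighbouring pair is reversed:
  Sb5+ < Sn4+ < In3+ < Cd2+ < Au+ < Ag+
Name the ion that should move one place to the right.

Au+

The pair Au+, Ag+ is the wrong way round — both in group 11 with the same charge; Ag+ (period 5) has the smaller radius. All other adjacent pairs agree with periodic trends, so Au+ is the misplaced ion.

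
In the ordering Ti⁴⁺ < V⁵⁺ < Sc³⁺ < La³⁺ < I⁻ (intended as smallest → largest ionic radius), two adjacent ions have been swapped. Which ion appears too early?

Scanning neighbour by neighbour, only Ti⁴⁺/V⁵⁺ violates a trend: both have 18 electrons but Z(V)=23 > Z(Ti)=22, so V⁵⁺ should be the smaller of the two. That makes Ti⁴⁺ the one sitting a position early relative to where it belongs.

Ti⁴⁺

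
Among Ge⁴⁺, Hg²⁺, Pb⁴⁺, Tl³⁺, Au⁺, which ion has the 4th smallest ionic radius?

Tabulating Z and e⁻: Ge⁴⁺ (Z=32, 28 e⁻), Pb⁴⁺ (Z=82, 78 e⁻), Tl³⁺ (Z=81, 78 e⁻), Hg²⁺ (Z=80, 78 e⁻), Au⁺ (Z=79, 78 e⁻). Ge⁴⁺ < Pb⁴⁺ (same group, 2 shells fewer); Pb⁴⁺ < Tl³⁺ (both 78 e⁻, Z=82>81); Tl³⁺ < Hg²⁺ (isoelectronic, higher Z=81 is smaller); Hg²⁺ < Au⁺ (isoelectronic, higher Z=80 is smaller).
So the order is Ge⁴⁺ < Pb⁴⁺ < Tl³⁺ < Hg²⁺ < Au⁺; the 4th-smallest ion is Hg²⁺.

Hg²⁺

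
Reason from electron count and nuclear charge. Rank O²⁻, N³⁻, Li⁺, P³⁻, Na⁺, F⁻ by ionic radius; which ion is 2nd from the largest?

N³⁻

Electron counts and nuclear charges: Li⁺: 2 e⁻, Z=3, Na⁺: 10 e⁻, Z=11, F⁻: 10 e⁻, Z=9, O²⁻: 10 e⁻, Z=8, N³⁻: 10 e⁻, Z=7, P³⁻: 18 e⁻, Z=15. Li⁺ < Na⁺ (same group, period 2 vs 3); Na⁺ < F⁻ (isoelectronic, higher Z=11 is smaller); F⁻ < O²⁻ (isoelectronic, higher Z=9 is smaller); O²⁻ < N³⁻ (both 10 e⁻, Z=8>7); N³⁻ < P³⁻ (same group, 1 shell fewer).
Full ascending order: Li⁺ < Na⁺ < F⁻ < O²⁻ < N³⁻ < P³⁻. Counting from the largest, position 2 is N³⁻.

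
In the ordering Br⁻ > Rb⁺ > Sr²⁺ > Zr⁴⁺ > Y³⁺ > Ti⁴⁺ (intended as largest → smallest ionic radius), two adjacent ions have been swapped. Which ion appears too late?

The pair Zr⁴⁺, Y³⁺ is the wrong way round — Zr⁴⁺ and Y³⁺ share 36 electrons; the higher nuclear charge on Zr (Z=40) contracts it more, so Zr⁴⁺ < Y³⁺. All other adjacent pairs agree with periodic trends, so Y³⁺ is the misplaced ion.

Y³⁺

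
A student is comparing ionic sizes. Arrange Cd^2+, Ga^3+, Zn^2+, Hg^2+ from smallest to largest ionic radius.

First list Z and electron count for each: Ga^3+ (Z=31, 28 e⁻), Zn^2+ (Z=30, 28 e⁻), Cd^2+ (Z=48, 46 e⁻), Hg^2+ (Z=80, 78 e⁻). Ga^3+ < Zn^2+ (both 28 e⁻, Z=31>30); Zn^2+ < Cd^2+ (same group, period 4 vs 5); Cd^2+ < Hg^2+ (same group, period 5 vs 6).

Ga^3+ < Zn^2+ < Cd^2+ < Hg^2+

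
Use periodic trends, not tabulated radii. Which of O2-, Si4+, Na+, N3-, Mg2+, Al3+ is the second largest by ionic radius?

Isoelectronic series (10 e⁻ each). Size is set by nuclear charge: more protons means a smaller ion. Si4+ (Z=14), Al3+ (Z=13), Mg2+ (Z=12), Na+ (Z=11), O2- (Z=8), N3- (Z=7).
That gives Si4+ < Al3+ < Mg2+ < Na+ < O2- < N3-. From the largest end, number 2 is O2-.

O2-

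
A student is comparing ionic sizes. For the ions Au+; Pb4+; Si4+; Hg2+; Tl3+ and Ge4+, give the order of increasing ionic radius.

Si4+ < Ge4+ < Pb4+ < Tl3+ < Hg2+ < Au+

Si4+ (Z=14, 10 e⁻), Ge4+ (Z=32, 28 e⁻), Pb4+ (Z=82, 78 e⁻), Tl3+ (Z=81, 78 e⁻), Hg2+ (Z=80, 78 e⁻), Au+ (Z=79, 78 e⁻). Si4+ < Ge4+ (same group, 1 shell fewer); Ge4+ < Pb4+ (same group, period 4 vs 6); Pb4+ < Tl3+ (isoelectronic, higher Z=82 is smaller); Tl3+ < Hg2+ (both 78 e⁻, Z=81>80); Hg2+ < Au+ (both 78 e⁻, Z=80>79).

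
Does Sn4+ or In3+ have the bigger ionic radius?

In3+

All of these have 46 electrons (isoelectronic). With the same electron cloud, the ion with the most protons pulls it in tightest. Nuclear charges: Sn4+ (Z=50), In3+ (Z=49). Highest Z is smallest.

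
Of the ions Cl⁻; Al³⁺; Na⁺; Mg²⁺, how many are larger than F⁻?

1

Electron counts and nuclear charges: Al³⁺ has 10 e⁻ (Z=13), Mg²⁺ has 10 e⁻ (Z=12), Na⁺ has 10 e⁻ (Z=11), F⁻ has 10 e⁻ (Z=9), Cl⁻ has 18 e⁻ (Z=17). Al³⁺ < Mg²⁺ (both 10 e⁻, Z=13>12); Mg²⁺ < Na⁺ (both 10 e⁻, Z=12>11); Na⁺ < F⁻ (both 10 e⁻, Z=11>9); F⁻ < Cl⁻ (same group, 1 shell fewer).
Relative to F⁻, the ions that are larger are Cl⁻. Count: 1.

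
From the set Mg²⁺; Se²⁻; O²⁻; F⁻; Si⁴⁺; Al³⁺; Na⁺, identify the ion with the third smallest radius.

First list Z and electron count for each: Si⁴⁺: 10 e⁻, Z=14, Al³⁺: 10 e⁻, Z=13, Mg²⁺: 10 e⁻, Z=12, Na⁺: 10 e⁻, Z=11, F⁻: 10 e⁻, Z=9, O²⁻: 10 e⁻, Z=8, Se²⁻: 36 e⁻, Z=34. Si⁴⁺ < Al³⁺ (isoelectronic, higher Z=14 is smaller); Al³⁺ < Mg²⁺ (isoelectronic, higher Z=13 is smaller); Mg²⁺ < Na⁺ (isoelectronic, higher Z=12 is smaller); Na⁺ < F⁻ (both 10 e⁻, Z=11>9); F⁻ < O²⁻ (both 10 e⁻, Z=9>8); O²⁻ < Se²⁻ (same group, period 2 vs 4).
That gives Si⁴⁺ < Al³⁺ < Mg²⁺ < Na⁺ < F⁻ < O²⁻ < Se²⁻. From the smallest end, number 3 is Mg²⁺.

Mg²⁺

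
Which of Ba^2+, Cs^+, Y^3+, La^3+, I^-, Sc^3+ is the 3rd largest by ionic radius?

Ba^2+

Sc^3+: 18 e⁻, Z=21, Y^3+: 36 e⁻, Z=39, La^3+: 54 e⁻, Z=57, Ba^2+: 54 e⁻, Z=56, Cs^+: 54 e⁻, Z=55, I^-: 54 e⁻, Z=53. Sc^3+ < Y^3+ (same group, 1 shell fewer); Y^3+ < La^3+ (same group, period 5 vs 6); La^3+ < Ba^2+ (isoelectronic, higher Z=57 is smaller); Ba^2+ < Cs^+ (both 54 e⁻, Z=56>55); Cs^+ < I^- (both 54 e⁻, Z=55>53).
So the order is Sc^3+ < Y^3+ < La^3+ < Ba^2+ < Cs^+ < I^-; the 3rd-largest ion is Ba^2+.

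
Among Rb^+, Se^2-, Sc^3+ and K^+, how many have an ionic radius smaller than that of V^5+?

0

Work out protons and electrons: V^5+ has 18 e⁻ (Z=23), Sc^3+ has 18 e⁻ (Z=21), K^+ has 18 e⁻ (Z=19), Rb^+ has 36 e⁻ (Z=37), Se^2- has 36 e⁻ (Z=34). V^5+ < Sc^3+ (isoelectronic, higher Z=23 is smaller); Sc^3+ < K^+ (isoelectronic, higher Z=21 is smaller); K^+ < Rb^+ (same group, period 4 vs 5); Rb^+ < Se^2- (both 36 e⁻, Z=37>34).
Overall: V^5+ < Sc^3+ < K^+ < Rb^+ < Se^2-. V^5+ has 0 below it and 4 above. Count: 0.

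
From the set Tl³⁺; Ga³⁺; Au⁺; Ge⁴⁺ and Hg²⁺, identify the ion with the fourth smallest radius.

Hg²⁺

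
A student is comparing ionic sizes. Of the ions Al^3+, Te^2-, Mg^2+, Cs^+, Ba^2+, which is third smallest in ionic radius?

Ba^2+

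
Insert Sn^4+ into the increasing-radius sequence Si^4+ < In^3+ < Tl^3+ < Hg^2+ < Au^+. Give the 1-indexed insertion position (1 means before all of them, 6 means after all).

Si^4+ has 10 e⁻ (Z=14), Sn^4+ has 46 e⁻ (Z=50), In^3+ has 46 e⁻ (Z=49), Tl^3+ has 78 e⁻ (Z=81), Hg^2+ has 78 e⁻ (Z=80), Au^+ has 78 e⁻ (Z=79). Si^4+ < Sn^4+ (same group, period 3 vs 5); Sn^4+ < In^3+ (isoelectronic, higher Z=50 is smaller); In^3+ < Tl^3+ (same group, 1 shell fewer); Tl^3+ < Hg^2+ (both 78 e⁻, Z=81>80); Hg^2+ < Au^+ (isoelectronic, higher Z=80 is smaller).
The complete sequence is Si^4+ < Sn^4+ < In^3+ < Tl^3+ < Hg^2+ < Au^+. Sn^4+ sits at position 2.

2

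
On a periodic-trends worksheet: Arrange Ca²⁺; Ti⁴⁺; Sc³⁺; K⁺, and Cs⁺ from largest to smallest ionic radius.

Cs⁺ > K⁺ > Ca²⁺ > Sc³⁺ > Ti⁴⁺

Tabulating Z and e⁻: Ti⁴⁺ (Z=22, 18 e⁻), Sc³⁺ (Z=21, 18 e⁻), Ca²⁺ (Z=20, 18 e⁻), K⁺ (Z=19, 18 e⁻), Cs⁺ (Z=55, 54 e⁻). Ti⁴⁺ < Sc³⁺ (isoelectronic, higher Z=22 is smaller); Sc³⁺ < Ca²⁺ (both 18 e⁻, Z=21>20); Ca²⁺ < K⁺ (isoelectronic, higher Z=20 is smaller); K⁺ < Cs⁺ (same group, 2 shells fewer).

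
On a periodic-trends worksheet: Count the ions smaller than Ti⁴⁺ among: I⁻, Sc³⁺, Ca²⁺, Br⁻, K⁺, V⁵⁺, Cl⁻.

1

Work out protons and electrons: V⁵⁺: 18 e⁻, Z=23, Ti⁴⁺: 18 e⁻, Z=22, Sc³⁺: 18 e⁻, Z=21, Ca²⁺: 18 e⁻, Z=20, K⁺: 18 e⁻, Z=19, Cl⁻: 18 e⁻, Z=17, Br⁻: 36 e⁻, Z=35, I⁻: 54 e⁻, Z=53. V⁵⁺ < Ti⁴⁺ (isoelectronic, higher Z=23 is smaller); Ti⁴⁺ < Sc³⁺ (both 18 e⁻, Z=22>21); Sc³⁺ < Ca²⁺ (isoelectronic, higher Z=21 is smaller); Ca²⁺ < K⁺ (isoelectronic, higher Z=20 is smaller); K⁺ < Cl⁻ (both 18 e⁻, Z=19>17); Cl⁻ < Br⁻ (same group, 1 shell fewer); Br⁻ < I⁻ (same group, period 4 vs 5).
Ordering all of them (including Ti⁴⁺) by radius gives V⁵⁺ < Ti⁴⁺ < Sc³⁺ < Ca²⁺ < K⁺ < Cl⁻ < Br⁻ < I⁻. That's 1.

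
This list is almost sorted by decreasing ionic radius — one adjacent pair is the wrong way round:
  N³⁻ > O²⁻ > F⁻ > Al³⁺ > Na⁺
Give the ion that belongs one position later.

Al³⁺

Scanning neighbour by neighbour, only Al³⁺/Na⁺ violates a trend: Al³⁺ and Na⁺ share 10 electrons; the higher nuclear charge on Al (Z=13) contracts it more, so Al³⁺ < Na⁺. That makes Al³⁺ the one sitting a position early relative to where it belongs.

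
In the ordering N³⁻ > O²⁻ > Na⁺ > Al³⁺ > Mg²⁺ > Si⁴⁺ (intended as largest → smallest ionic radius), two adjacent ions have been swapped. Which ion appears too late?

Check each adjacent pair. Al³⁺ and Mg²⁺ are reversed: Al³⁺ and Mg²⁺ share 10 electrons; the higher nuclear charge on Al (Z=13) contracts it more, so Al³⁺ < Mg²⁺. No other neighbouring pair contradicts the periodic trends, so Mg²⁺ is the ion listed too late.

Mg²⁺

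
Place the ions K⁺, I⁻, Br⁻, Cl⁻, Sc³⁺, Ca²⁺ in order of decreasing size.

First list Z and electron count for each: Sc³⁺ has 18 e⁻ (Z=21), Ca²⁺ has 18 e⁻ (Z=20), K⁺ has 18 e⁻ (Z=19), Cl⁻ has 18 e⁻ (Z=17), Br⁻ has 36 e⁻ (Z=35), I⁻ has 54 e⁻ (Z=53). Sc³⁺ < Ca²⁺ (isoelectronic, higher Z=21 is smaller); Ca²⁺ < K⁺ (both 18 e⁻, Z=20>19); K⁺ < Cl⁻ (both 18 e⁻, Z=19>17); Cl⁻ < Br⁻ (same group, 1 shell fewer); Br⁻ < I⁻ (same group, period 4 vs 5).

I⁻ > Br⁻ > Cl⁻ > K⁺ > Ca²⁺ > Sc³⁺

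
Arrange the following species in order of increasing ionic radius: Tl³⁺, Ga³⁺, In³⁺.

All are in the same group with charge +3. Radius grows down the group as n (the outermost shell) increases.

Ga³⁺ < In³⁺ < Tl³⁺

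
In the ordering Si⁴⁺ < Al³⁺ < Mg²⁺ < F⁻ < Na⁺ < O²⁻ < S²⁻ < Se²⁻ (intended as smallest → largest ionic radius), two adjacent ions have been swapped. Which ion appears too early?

F⁻

Check each adjacent pair. F⁻ and Na⁺ are reversed: both have 10 electrons but Z(Na)=11 > Z(F)=9, so Na⁺ should be the smaller of the two. No other neighbouring pair contradicts the periodic trends, so F⁻ is the ion listed too early.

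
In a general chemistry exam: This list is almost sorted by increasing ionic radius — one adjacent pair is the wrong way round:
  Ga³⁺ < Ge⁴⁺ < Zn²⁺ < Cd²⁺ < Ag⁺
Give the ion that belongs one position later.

Scanning neighbour by neighbour, only Ga³⁺/Ge⁴⁺ violates a trend: they are isoelectronic (28 e⁻) and Ge has more protons than Ga (32 vs 31), making Ge⁴⁺ smaller. That makes Ga³⁺ the one sitting a position early relative to where it belongs.

Ga³⁺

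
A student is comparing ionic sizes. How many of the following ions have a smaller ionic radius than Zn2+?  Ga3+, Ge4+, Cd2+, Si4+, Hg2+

Si4+: 10 e⁻, Z=14, Ge4+: 28 e⁻, Z=32, Ga3+: 28 e⁻, Z=31, Zn2+: 28 e⁻, Z=30, Cd2+: 46 e⁻, Z=48, Hg2+: 78 e⁻, Z=80. Si4+ < Ge4+ (same group, period 3 vs 4); Ge4+ < Ga3+ (both 28 e⁻, Z=32>31); Ga3+ < Zn2+ (both 28 e⁻, Z=31>30); Zn2+ < Cd2+ (same group, 1 shell fewer); Cd2+ < Hg2+ (same group, period 5 vs 6).
Placing each against Zn2+: smaller — Si4+, Ge4+, Ga3+; larger — Cd2+, Hg2+. Count: 3.

3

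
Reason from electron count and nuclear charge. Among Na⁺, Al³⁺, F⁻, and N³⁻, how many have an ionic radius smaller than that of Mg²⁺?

These species are isoelectronic with 10 electrons. The only difference is the number of protons: Al³⁺ (Z=13), Mg²⁺ (Z=12), Na⁺ (Z=11), F⁻ (Z=9), N³⁻ (Z=7). The strongest nuclear pull (Al³⁺) gives the smallest ion.
Relative to Mg²⁺, the ions that are smaller are Al³⁺. That's 1.

1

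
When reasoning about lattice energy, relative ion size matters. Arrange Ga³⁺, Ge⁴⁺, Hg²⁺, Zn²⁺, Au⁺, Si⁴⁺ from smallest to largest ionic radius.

Work out protons and electrons: Si⁴⁺ (Z=14, 10 e⁻), Ge⁴⁺ (Z=32, 28 e⁻), Ga³⁺ (Z=31, 28 e⁻), Zn²⁺ (Z=30, 28 e⁻), Hg²⁺ (Z=80, 78 e⁻), Au⁺ (Z=79, 78 e⁻). Si⁴⁺ < Ge⁴⁺ (same group, 1 shell fewer); Ge⁴⁺ < Ga³⁺ (isoelectronic, higher Z=32 is smaller); Ga³⁺ < Zn²⁺ (both 28 e⁻, Z=31>30); Zn²⁺ < Hg²⁺ (same group, 2 shells fewer); Hg²⁺ < Au⁺ (both 78 e⁻, Z=80>79).

Si⁴⁺ < Ge⁴⁺ < Ga³⁺ < Zn²⁺ < Hg²⁺ < Au⁺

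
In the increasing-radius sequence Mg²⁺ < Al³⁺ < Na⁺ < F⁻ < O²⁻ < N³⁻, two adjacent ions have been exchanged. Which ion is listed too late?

Al³⁺

Scanning neighbour by neighbour, only Mg²⁺/Al³⁺ violates a trend: both have 10 electrons but Z(Al)=13 > Z(Mg)=12, so Al³⁺ should be the smaller of the two. That makes Al³⁺ the one sitting a position late relative to where it belongs.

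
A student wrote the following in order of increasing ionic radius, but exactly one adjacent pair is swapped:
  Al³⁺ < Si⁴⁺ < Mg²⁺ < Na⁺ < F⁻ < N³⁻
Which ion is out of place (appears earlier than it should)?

The pair Al³⁺, Si⁴⁺ is the wrong way round — they are isoelectronic (10 e⁻) and Si has more protons than Al (14 vs 13), making Si⁴⁺ smaller. All other adjacent pairs agree with periodic trends, so Al³⁺ is the misplaced ion.

Al³⁺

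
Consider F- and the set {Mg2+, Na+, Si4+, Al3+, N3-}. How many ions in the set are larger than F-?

1

These species are isoelectronic with 10 electrons. The only difference is the number of protons: Si4+ (Z=14), Al3+ (Z=13), Mg2+ (Z=12), Na+ (Z=11), F- (Z=9), N3- (Z=7). The strongest nuclear pull (Si4+) gives the smallest ion.
Placing each against F-: smaller — Si4+, Al3+, Mg2+, Na+; larger — N3-. So 1 is larger.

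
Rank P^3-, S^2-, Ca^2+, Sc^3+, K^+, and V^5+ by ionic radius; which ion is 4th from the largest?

Ca^2+

Isoelectronic series (18 e⁻ each). Size is set by nuclear charge: more protons means a smaller ion. V^5+ (Z=23), Sc^3+ (Z=21), Ca^2+ (Z=20), K^+ (Z=19), S^2- (Z=16), P^3- (Z=15).
Full ascending order: V^5+ < Sc^3+ < Ca^2+ < K^+ < S^2- < P^3-. Counting from the largest, position 4 is Ca^2+.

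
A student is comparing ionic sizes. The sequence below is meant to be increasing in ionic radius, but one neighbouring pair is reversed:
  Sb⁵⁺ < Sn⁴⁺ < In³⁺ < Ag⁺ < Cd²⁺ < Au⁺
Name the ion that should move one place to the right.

Ag⁺

The pair Ag⁺, Cd²⁺ is the wrong way round — they are isoelectronic (46 e⁻) and Cd has more protons than Ag (48 vs 47), making Cd²⁺ smaller. All other adjacent pairs agree with periodic trends, so Ag⁺ is the misplaced ion.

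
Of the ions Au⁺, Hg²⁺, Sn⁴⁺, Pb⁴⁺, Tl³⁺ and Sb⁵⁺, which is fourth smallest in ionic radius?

Tl³⁺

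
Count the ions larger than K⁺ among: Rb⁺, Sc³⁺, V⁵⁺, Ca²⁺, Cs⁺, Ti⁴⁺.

2

Work out protons and electrons: V⁵⁺ has 18 e⁻ (Z=23), Ti⁴⁺ has 18 e⁻ (Z=22), Sc³⁺ has 18 e⁻ (Z=21), Ca²⁺ has 18 e⁻ (Z=20), K⁺ has 18 e⁻ (Z=19), Rb⁺ has 36 e⁻ (Z=37), Cs⁺ has 54 e⁻ (Z=55). V⁵⁺ < Ti⁴⁺ (isoelectronic, higher Z=23 is smaller); Ti⁴⁺ < Sc³⁺ (both 18 e⁻, Z=22>21); Sc³⁺ < Ca²⁺ (isoelectronic, higher Z=21 is smaller); Ca²⁺ < K⁺ (both 18 e⁻, Z=20>19); K⁺ < Rb⁺ (same group, 1 shell fewer); Rb⁺ < Cs⁺ (same group, 1 shell fewer).
Overall: V⁵⁺ < Ti⁴⁺ < Sc³⁺ < Ca²⁺ < K⁺ < Rb⁺ < Cs⁺. K⁺ has 4 below it and 2 above. So 2 are larger.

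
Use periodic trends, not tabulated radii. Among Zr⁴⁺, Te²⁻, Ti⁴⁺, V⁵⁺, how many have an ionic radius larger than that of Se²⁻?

1

Electron counts and nuclear charges: V⁵⁺: 18 e⁻, Z=23, Ti⁴⁺: 18 e⁻, Z=22, Zr⁴⁺: 36 e⁻, Z=40, Se²⁻: 36 e⁻, Z=34, Te²⁻: 54 e⁻, Z=52. V⁵⁺ < Ti⁴⁺ (isoelectronic, higher Z=23 is smaller); Ti⁴⁺ < Zr⁴⁺ (same group, 1 shell fewer); Zr⁴⁺ < Se²⁻ (both 36 e⁻, Z=40>34); Se²⁻ < Te²⁻ (same group, 1 shell fewer).
Ordering all of them (including Se²⁻) by radius gives V⁵⁺ < Ti⁴⁺ < Zr⁴⁺ < Se²⁻ < Te²⁻. That's 1.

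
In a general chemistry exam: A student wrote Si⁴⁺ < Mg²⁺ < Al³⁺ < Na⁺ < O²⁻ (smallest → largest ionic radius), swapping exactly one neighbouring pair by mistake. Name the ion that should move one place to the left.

Al³⁺

Compare adjacent ions: they are isoelectronic (10 e⁻) and Al has more protons than Mg (13 vs 12), making Al³⁺ smaller — yet in this increasing list Mg²⁺ sits before Al³⁺. Nothing else is reversed, so Al³⁺ should move one place to the left.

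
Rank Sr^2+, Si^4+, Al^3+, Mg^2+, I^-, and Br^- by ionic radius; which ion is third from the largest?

Sr^2+

Electron counts and nuclear charges: Si^4+ (Z=14, 10 e⁻), Al^3+ (Z=13, 10 e⁻), Mg^2+ (Z=12, 10 e⁻), Sr^2+ (Z=38, 36 e⁻), Br^- (Z=35, 36 e⁻), I^- (Z=53, 54 e⁻). Si^4+ < Al^3+ (isoelectronic, higher Z=14 is smaller); Al^3+ < Mg^2+ (both 10 e⁻, Z=13>12); Mg^2+ < Sr^2+ (same group, 2 shells fewer); Sr^2+ < Br^- (isoelectronic, higher Z=38 is smaller); Br^- < I^- (same group, 1 shell fewer).
So the order is Si^4+ < Al^3+ < Mg^2+ < Sr^2+ < Br^- < I^-; the 3rd-largest ion is Sr^2+.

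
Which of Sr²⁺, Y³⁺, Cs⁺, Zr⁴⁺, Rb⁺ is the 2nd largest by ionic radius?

First list Z and electron count for each: Zr⁴⁺ has 36 e⁻ (Z=40), Y³⁺ has 36 e⁻ (Z=39), Sr²⁺ has 36 e⁻ (Z=38), Rb⁺ has 36 e⁻ (Z=37), Cs⁺ has 54 e⁻ (Z=55). Zr⁴⁺ < Y³⁺ (both 36 e⁻, Z=40>39); Y³⁺ < Sr²⁺ (isoelectronic, higher Z=39 is smaller); Sr²⁺ < Rb⁺ (isoelectronic, higher Z=38 is smaller); Rb⁺ < Cs⁺ (same group, period 5 vs 6).
Full ascending order: Zr⁴⁺ < Y³⁺ < Sr²⁺ < Rb⁺ < Cs⁺. Counting from the largest, position 2 is Rb⁺.

Rb⁺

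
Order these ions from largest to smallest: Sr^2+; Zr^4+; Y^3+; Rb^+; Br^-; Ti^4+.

Br^- > Rb^+ > Sr^2+ > Y^3+ > Zr^4+ > Ti^4+

Tabulating Z and e⁻: Ti^4+ has 18 e⁻ (Z=22), Zr^4+ has 36 e⁻ (Z=40), Y^3+ has 36 e⁻ (Z=39), Sr^2+ has 36 e⁻ (Z=38), Rb^+ has 36 e⁻ (Z=37), Br^- has 36 e⁻ (Z=35). Ti^4+ < Zr^4+ (same group, period 4 vs 5); Zr^4+ < Y^3+ (both 36 e⁻, Z=40>39); Y^3+ < Sr^2+ (both 36 e⁻, Z=39>38); Sr^2+ < Rb^+ (isoelectronic, higher Z=38 is smaller); Rb^+ < Br^- (isoelectronic, higher Z=37 is smaller).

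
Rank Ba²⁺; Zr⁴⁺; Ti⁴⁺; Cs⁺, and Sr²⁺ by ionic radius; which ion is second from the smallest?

Zr⁴⁺

Tabulating Z and e⁻: Ti⁴⁺ has 18 e⁻ (Z=22), Zr⁴⁺ has 36 e⁻ (Z=40), Sr²⁺ has 36 e⁻ (Z=38), Ba²⁺ has 54 e⁻ (Z=56), Cs⁺ has 54 e⁻ (Z=55). Ti⁴⁺ < Zr⁴⁺ (same group, period 4 vs 5); Zr⁴⁺ < Sr²⁺ (both 36 e⁻, Z=40>38); Sr²⁺ < Ba²⁺ (same group, 1 shell fewer); Ba²⁺ < Cs⁺ (isoelectronic, higher Z=56 is smaller).
So the order is Ti⁴⁺ < Zr⁴⁺ < Sr²⁺ < Ba²⁺ < Cs⁺; the 2nd-smallest ion is Zr⁴⁺.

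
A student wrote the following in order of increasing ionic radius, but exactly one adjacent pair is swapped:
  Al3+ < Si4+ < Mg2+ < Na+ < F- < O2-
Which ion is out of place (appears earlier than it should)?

Al3+

Compare adjacent ions: they are isoelectronic (10 e⁻) and Si has more protons than Al (14 vs 13), making Si4+ smaller — yet in this increasing list Al3+ sits before Si4+. Nothing else is reversed, so Al3+ should move one place to the right.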